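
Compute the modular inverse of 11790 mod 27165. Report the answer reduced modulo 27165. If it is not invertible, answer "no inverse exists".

Euclidean algorithm on 27165, 11790:
27165 = 2×11790 + 3585
11790 = 3×3585 + 1035
3585 = 3×1035 + 480
1035 = 2×480 + 75
480 = 6×75 + 30
75 = 2×30 + 15
30 = 2×15 + 0
gcd(11790, 27165) = 15 ≠ 1, so 11790 has no multiplicative inverse modulo 27165.

no inverse exists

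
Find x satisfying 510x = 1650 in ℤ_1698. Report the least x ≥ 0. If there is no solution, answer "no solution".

First find gcd(510, 1698):
1698 = 3·510 + 168
510 = 3·168 + 6
168 = 28·6 + 0
gcd = 6 and 6 | 1650, so solutions exist. Divide through by 6: 85x ≡ 275 (mod 283).
Now find 85⁻¹ mod 283:
283 = 3×85 + 28
85 = 3×28 + 1
28 = 28×1 + 0
Back-substitute:
1 = 85 − 3·28
1 = −3·283 + 10·85
So 85⁻¹ ≡ 10 (mod 283).
Then x ≡ 10·275 ≡ 203 (mod 283); the smallest non-negative solution is x = 203.

203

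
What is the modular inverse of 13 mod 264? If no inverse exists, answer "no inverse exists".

61

gcd(264, 13) by repeated division:
264 = 20×13 + 4
13 = 3×4 + 1
4 = 4×1 + 0
Since gcd(13, 264) = 1, back-substitute to write 1 as a combination:
1 = 13 − 3·4
1 = −3·264 + 61·13
So 13·61 ≡ 1 (mod 264).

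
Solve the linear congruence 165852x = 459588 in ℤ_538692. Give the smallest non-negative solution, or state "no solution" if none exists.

First find gcd(165852, 538692):
538692 = 3*165852 + 41136
165852 = 4*41136 + 1308
41136 = 31*1308 + 588
1308 = 2*588 + 132
588 = 4*132 + 60
132 = 2*60 + 12
60 = 5*12 + 0
gcd = 12 and 12 | 459588, so solutions exist. Divide through by 12: 13821x ≡ 38299 (mod 44891).
Now find 13821⁻¹ mod 44891:
44891 = 3*13821 + 3428
13821 = 4*3428 + 109
3428 = 31*109 + 49
109 = 2*49 + 11
49 = 4*11 + 5
11 = 2*5 + 1
5 = 5*1 + 0
Back-substitute:
1 = 11 − 2·5
1 = −2·49 + 9·11
1 = 9·109 − 20·49
1 = −20·3428 + 629·109
1 = 629·13821 − 2536·3428
1 = −2536·44891 + 8237·13821
So 13821⁻¹ ≡ 8237 (mod 44891).
Then x ≡ 8237·38299 ≡ 19806 (mod 44891); the smallest non-negative solution is x = 19806.

19806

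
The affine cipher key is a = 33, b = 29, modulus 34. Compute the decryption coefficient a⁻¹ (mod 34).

gcd(34, 33) by repeated division:
34 = 1*33 + 1
33 = 33*1 + 0
The gcd is 1. Working backward:
1 = 34 − 33
So 33·(-1) ≡ 1 (mod 34), and -1 ≡ 33 (mod 34).

33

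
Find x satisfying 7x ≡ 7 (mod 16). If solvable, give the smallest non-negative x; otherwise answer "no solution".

1

First find gcd(7, 16):
16 = 2*7 + 2
7 = 3*2 + 1
2 = 2*1 + 0
gcd = 1, so a unique solution mod 16 exists.
Back-substitute for the Bézout coefficients:
1 = 7 − 3·2
1 = −3·16 + 7·7
So 7·(7) ≡ 1 (mod 16), giving 7⁻¹ ≡ 7.
x ≡ 7⁻¹·7 ≡ 7·7 ≡ 1 (mod 16).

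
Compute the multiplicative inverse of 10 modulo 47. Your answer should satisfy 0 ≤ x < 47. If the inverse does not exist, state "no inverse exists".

Apply the Euclidean algorithm to 47 and 10:
47 = 4*10 + 7
10 = 1*7 + 3
7 = 2*3 + 1
3 = 3*1 + 0
gcd = 1, so the inverse exists. Back-substitute:
1 = 7 − 2·3
1 = −2·10 + 3·7
1 = 3·47 − 14·10
So 10·(-14) ≡ 1 (mod 47), and -14 ≡ 33 (mod 47).

33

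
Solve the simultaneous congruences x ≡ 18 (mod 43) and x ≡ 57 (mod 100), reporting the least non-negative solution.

3157

Write x = 18 + 43·k. Then 43·k ≡ 57 − 18 ≡ 39 (mod 100).
Need 43⁻¹ mod 100. Extended Euclid on (100, 43):
100 = 2×43 + 14
43 = 3×14 + 1
14 = 14×1 + 0
Back-substitute:
1 = 43 − 3·14
1 = −3·100 + 7·43
43⁻¹ ≡ 7 (mod 100), so k ≡ 7·39 ≡ 73 (mod 100).
x = 18 + 43·73 = 3157.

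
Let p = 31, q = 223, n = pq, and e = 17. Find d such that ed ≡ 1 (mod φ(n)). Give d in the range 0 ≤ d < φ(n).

φ(n) = (p−1)(q−1) = 30·222 = 6660.
Need d with 17·d ≡ 1 (mod 6660). Apply the extended Euclidean algorithm:
6660 = 391·17 + 13
17 = 1·13 + 4
13 = 3·4 + 1
4 = 4·1 + 0
Back-substitute:
1 = 13 − 3·4
1 = −3·17 + 4·13
1 = 4·6660 − 1567·17
So 17·(-1567) ≡ 1 (mod 6660), hence d ≡ -1567 ≡ 5093 (mod 6660).

5093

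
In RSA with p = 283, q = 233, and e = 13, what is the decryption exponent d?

φ(n) = (p−1)(q−1) = 282·232 = 65424.
Need d with 13·d ≡ 1 (mod 65424). Apply the extended Euclidean algorithm:
65424 = 5032×13 + 8
13 = 1×8 + 5
8 = 1×5 + 3
5 = 1×3 + 2
3 = 1×2 + 1
2 = 2×1 + 0
Back-substitute:
1 = 3 − 2
1 = −5 + 2·3
1 = 2·8 − 3·5
1 = −3·13 + 5·8
1 = 5·65424 − 25163·13
So 13·(-25163) ≡ 1 (mod 65424), hence d ≡ -25163 ≡ 40261 (mod 65424).

40261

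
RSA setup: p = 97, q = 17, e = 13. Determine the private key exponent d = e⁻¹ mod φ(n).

709

φ(n) = (p−1)(q−1) = 96·16 = 1536.
Need d with 13·d ≡ 1 (mod 1536). Apply the extended Euclidean algorithm:
1536 = 118·13 + 2
13 = 6·2 + 1
2 = 2·1 + 0
Back-substitute:
1 = 13 − 6·2
1 = −6·1536 + 709·13
So 13·709 ≡ 1 (mod 1536), hence d = 709.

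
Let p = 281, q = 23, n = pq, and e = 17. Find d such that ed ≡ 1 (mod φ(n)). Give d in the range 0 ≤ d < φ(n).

φ(n) = (p−1)(q−1) = 280·22 = 6160.
Need d with 17·d ≡ 1 (mod 6160). Apply the extended Euclidean algorithm:
6160 = 362*17 + 6
17 = 2*6 + 5
6 = 1*5 + 1
5 = 5*1 + 0
Back-substitute:
1 = 6 − 5
1 = −17 + 3·6
1 = 3·6160 − 1087·17
So 17·(-1087) ≡ 1 (mod 6160), hence d ≡ -1087 ≡ 5073 (mod 6160).

5073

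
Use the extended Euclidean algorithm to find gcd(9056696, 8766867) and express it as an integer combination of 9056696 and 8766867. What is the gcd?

1

Euclidean algorithm:
9056696 = 1·8766867 + 289829
8766867 = 30·289829 + 71997
289829 = 4·71997 + 1841
71997 = 39·1841 + 198
1841 = 9·198 + 59
198 = 3·59 + 21
59 = 2·21 + 17
21 = 1·17 + 4
17 = 4·4 + 1
4 = 4·1 + 0
gcd(9056696, 8766867) = 1.
Back-substituting:
1 = 17 − 4·4
1 = −4·21 + 5·17
1 = 5·59 − 14·21
1 = −14·198 + 47·59
1 = 47·1841 − 437·198
1 = −437·71997 + 17090·1841
1 = 17090·289829 − 68797·71997
1 = −68797·8766867 + 2081000·289829
1 = 2081000·9056696 − 2149797·8766867
So 1 = (2081000)·9056696 + (-2149797)·8766867.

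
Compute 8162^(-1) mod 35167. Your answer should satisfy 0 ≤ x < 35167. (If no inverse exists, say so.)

no inverse exists

Euclidean algorithm on 35167, 8162:
35167 = 4×8162 + 2519
8162 = 3×2519 + 605
2519 = 4×605 + 99
605 = 6×99 + 11
99 = 9×11 + 0
gcd(8162, 35167) = 11 ≠ 1, so 8162 has no multiplicative inverse modulo 35167.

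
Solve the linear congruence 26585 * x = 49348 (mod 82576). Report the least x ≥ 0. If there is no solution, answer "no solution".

First find gcd(26585, 82576):
82576 = 3*26585 + 2821
26585 = 9*2821 + 1196
2821 = 2*1196 + 429
1196 = 2*429 + 338
429 = 1*338 + 91
338 = 3*91 + 65
91 = 1*65 + 26
65 = 2*26 + 13
26 = 2*13 + 0
gcd = 13 and 13 | 49348, so solutions exist. Divide through by 13: 2045x ≡ 3796 (mod 6352).
Now find 2045⁻¹ mod 6352:
6352 = 3×2045 + 217
2045 = 9×217 + 92
217 = 2×92 + 33
92 = 2×33 + 26
33 = 1×26 + 7
26 = 3×7 + 5
7 = 1×5 + 2
5 = 2×2 + 1
2 = 2×1 + 0
Back-substitute:
1 = 5 − 2·2
1 = −2·7 + 3·5
1 = 3·26 − 11·7
1 = −11·33 + 14·26
1 = 14·92 − 39·33
1 = −39·217 + 92·92
1 = 92·2045 − 867·217
1 = −867·6352 + 2693·2045
So 2045⁻¹ ≡ 2693 (mod 6352).
Then x ≡ 2693·3796 ≡ 2260 (mod 6352); the smallest non-negative solution is x = 2260.

2260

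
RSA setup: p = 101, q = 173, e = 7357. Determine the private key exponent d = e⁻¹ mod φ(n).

φ(n) = (p−1)(q−1) = 100·172 = 17200.
Need d with 7357·d ≡ 1 (mod 17200). Apply the extended Euclidean algorithm:
17200 = 2×7357 + 2486
7357 = 2×2486 + 2385
2486 = 1×2385 + 101
2385 = 23×101 + 62
101 = 1×62 + 39
62 = 1×39 + 23
39 = 1×23 + 16
23 = 1×16 + 7
16 = 2×7 + 2
7 = 3×2 + 1
2 = 2×1 + 0
Back-substitute:
1 = 7 − 3·2
1 = −3·16 + 7·7
1 = 7·23 − 10·16
1 = −10·39 + 17·23
1 = 17·62 − 27·39
1 = −27·101 + 44·62
1 = 44·2385 − 1039·101
1 = −1039·2486 + 1083·2385
1 = 1083·7357 − 3205·2486
1 = −3205·17200 + 7493·7357
So 7357·7493 ≡ 1 (mod 17200), hence d = 7493.

7493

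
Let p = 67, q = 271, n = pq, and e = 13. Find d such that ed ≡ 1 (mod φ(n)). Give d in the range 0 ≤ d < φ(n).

φ(n) = (p−1)(q−1) = 66·270 = 17820.
Need d with 13·d ≡ 1 (mod 17820). Apply the extended Euclidean algorithm:
17820 = 1370·13 + 10
13 = 1·10 + 3
10 = 3·3 + 1
3 = 3·1 + 0
Back-substitute:
1 = 10 − 3·3
1 = −3·13 + 4·10
1 = 4·17820 − 5483·13
So 13·(-5483) ≡ 1 (mod 17820), hence d ≡ -5483 ≡ 12337 (mod 17820).

12337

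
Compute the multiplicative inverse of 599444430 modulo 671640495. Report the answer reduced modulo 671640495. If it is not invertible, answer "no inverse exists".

no inverse exists

Compute gcd(599444430, 671640495):
671640495 = 1·599444430 + 72196065
599444430 = 8·72196065 + 21875910
72196065 = 3·21875910 + 6568335
21875910 = 3·6568335 + 2170905
6568335 = 3·2170905 + 55620
2170905 = 39·55620 + 1725
55620 = 32·1725 + 420
1725 = 4·420 + 45
420 = 9·45 + 15
45 = 3·15 + 0
gcd(599444430, 671640495) = 15 ≠ 1, so 599444430 has no multiplicative inverse modulo 671640495.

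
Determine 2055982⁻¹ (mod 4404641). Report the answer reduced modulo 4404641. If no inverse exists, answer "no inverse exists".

132571

Extended Euclidean algorithm:
4404641 = 2×2055982 + 292677
2055982 = 7×292677 + 7243
292677 = 40×7243 + 2957
7243 = 2×2957 + 1329
2957 = 2×1329 + 299
1329 = 4×299 + 133
299 = 2×133 + 33
133 = 4×33 + 1
33 = 33×1 + 0
Since gcd(2055982, 4404641) = 1, back-substitute to write 1 as a combination:
1 = 133 − 4·33
1 = −4·299 + 9·133
1 = 9·1329 − 40·299
1 = −40·2957 + 89·1329
1 = 89·7243 − 218·2957
1 = −218·292677 + 8809·7243
1 = 8809·2055982 − 61881·292677
1 = −61881·4404641 + 132571·2055982
So 2055982·132571 ≡ 1 (mod 4404641).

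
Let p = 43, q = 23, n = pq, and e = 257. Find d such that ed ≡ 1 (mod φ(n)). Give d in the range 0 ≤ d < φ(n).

φ(n) = (p−1)(q−1) = 42·22 = 924.
Need d with 257·d ≡ 1 (mod 924). Apply the extended Euclidean algorithm:
924 = 3×257 + 153
257 = 1×153 + 104
153 = 1×104 + 49
104 = 2×49 + 6
49 = 8×6 + 1
6 = 6×1 + 0
Back-substitute:
1 = 49 − 8·6
1 = −8·104 + 17·49
1 = 17·153 − 25·104
1 = −25·257 + 42·153
1 = 42·924 − 151·257
So 257·(-151) ≡ 1 (mod 924), hence d ≡ -151 ≡ 773 (mod 924).

773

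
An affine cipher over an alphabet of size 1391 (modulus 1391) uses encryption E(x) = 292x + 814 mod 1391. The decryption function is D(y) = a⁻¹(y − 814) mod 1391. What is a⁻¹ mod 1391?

Run Euclid on (1391, 292):
1391 = 4·292 + 223
292 = 1·223 + 69
223 = 3·69 + 16
69 = 4·16 + 5
16 = 3·5 + 1
5 = 5·1 + 0
The gcd is 1. Working backward:
1 = 16 − 3·5
1 = −3·69 + 13·16
1 = 13·223 − 42·69
1 = −42·292 + 55·223
1 = 55·1391 − 262·292
Hence 292⁻¹ ≡ -262 ≡ 1129 (mod 1391).

1129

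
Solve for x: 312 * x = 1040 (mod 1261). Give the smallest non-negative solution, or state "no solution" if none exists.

68

First find gcd(312, 1261):
1261 = 4×312 + 13
312 = 24×13 + 0
gcd = 13 and 13 | 1040, so solutions exist. Divide through by 13: 24x ≡ 80 (mod 97).
Now find 24⁻¹ mod 97:
97 = 4×24 + 1
24 = 24×1 + 0
Back-substitute:
1 = 97 − 4·24
So 24·(-4) ≡ 1 (mod 97), i.e. 24⁻¹ ≡ 93.
Then x ≡ 93·80 ≡ 68 (mod 97); the smallest non-negative solution is x = 68.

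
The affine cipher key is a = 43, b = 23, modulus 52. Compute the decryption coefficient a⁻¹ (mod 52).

23

gcd(52, 43) by repeated division:
52 = 1×43 + 9
43 = 4×9 + 7
9 = 1×7 + 2
7 = 3×2 + 1
2 = 2×1 + 0
gcd = 1, so the inverse exists. Back-substitute:
1 = 7 − 3·2
1 = −3·9 + 4·7
1 = 4·43 − 19·9
1 = −19·52 + 23·43
So 43·23 ≡ 1 (mod 52).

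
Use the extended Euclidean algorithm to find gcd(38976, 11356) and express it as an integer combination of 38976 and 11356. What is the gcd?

Euclidean algorithm:
38976 = 3*11356 + 4908
11356 = 2*4908 + 1540
4908 = 3*1540 + 288
1540 = 5*288 + 100
288 = 2*100 + 88
100 = 1*88 + 12
88 = 7*12 + 4
12 = 3*4 + 0
gcd(38976, 11356) = 4.
Express as a combination:
4 = 88 − 7·12
4 = −7·100 + 8·88
4 = 8·288 − 23·100
4 = −23·1540 + 123·288
4 = 123·4908 − 392·1540
4 = −392·11356 + 907·4908
4 = 907·38976 − 3113·11356
So 4 = (907)·38976 + (-3113)·11356.

4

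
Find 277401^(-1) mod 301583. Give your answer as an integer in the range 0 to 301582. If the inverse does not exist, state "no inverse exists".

Extended Euclidean algorithm:
301583 = 1×277401 + 24182
277401 = 11×24182 + 11399
24182 = 2×11399 + 1384
11399 = 8×1384 + 327
1384 = 4×327 + 76
327 = 4×76 + 23
76 = 3×23 + 7
23 = 3×7 + 2
7 = 3×2 + 1
2 = 2×1 + 0
Since gcd(277401, 301583) = 1, back-substitute to write 1 as a combination:
1 = 7 − 3·2
1 = −3·23 + 10·7
1 = 10·76 − 33·23
1 = −33·327 + 142·76
1 = 142·1384 − 601·327
1 = −601·11399 + 4950·1384
1 = 4950·24182 − 10501·11399
1 = −10501·277401 + 120461·24182
1 = 120461·301583 − 130962·277401
Hence 277401⁻¹ ≡ -130962 ≡ 170621 (mod 301583).

170621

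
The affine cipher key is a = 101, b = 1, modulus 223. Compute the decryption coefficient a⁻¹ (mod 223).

53

Run Euclid on (223, 101):
223 = 2·101 + 21
101 = 4·21 + 17
21 = 1·17 + 4
17 = 4·4 + 1
4 = 4·1 + 0
Since gcd(101, 223) = 1, back-substitute to write 1 as a combination:
1 = 17 − 4·4
1 = −4·21 + 5·17
1 = 5·101 − 24·21
1 = −24·223 + 53·101
So 101·53 ≡ 1 (mod 223).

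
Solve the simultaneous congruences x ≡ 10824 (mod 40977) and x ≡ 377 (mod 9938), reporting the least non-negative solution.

305166543

Write x = 10824 + 40977·k. Then 40977·k ≡ 377 − 10824 ≡ 9429 (mod 9938).
Need 40977⁻¹ mod 9938. Extended Euclid on (9938, 1225):
9938 = 8*1225 + 138
1225 = 8*138 + 121
138 = 1*121 + 17
121 = 7*17 + 2
17 = 8*2 + 1
2 = 2*1 + 0
Back-substitute:
1 = 17 − 8·2
1 = −8·121 + 57·17
1 = 57·138 − 65·121
1 = −65·1225 + 577·138
1 = 577·9938 − 4681·1225
40977⁻¹ ≡ 5257 (mod 9938), so k ≡ 5257·9429 ≡ 7447 (mod 9938).
x = 10824 + 40977·7447 = 305166543.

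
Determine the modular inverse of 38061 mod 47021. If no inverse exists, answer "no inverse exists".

5568

Apply the Euclidean algorithm to 47021 and 38061:
47021 = 1·38061 + 8960
38061 = 4·8960 + 2221
8960 = 4·2221 + 76
2221 = 29·76 + 17
76 = 4·17 + 8
17 = 2·8 + 1
8 = 8·1 + 0
Since gcd(38061, 47021) = 1, back-substitute to write 1 as a combination:
1 = 17 − 2·8
1 = −2·76 + 9·17
1 = 9·2221 − 263·76
1 = −263·8960 + 1061·2221
1 = 1061·38061 − 4507·8960
1 = −4507·47021 + 5568·38061
So 38061·5568 ≡ 1 (mod 47021).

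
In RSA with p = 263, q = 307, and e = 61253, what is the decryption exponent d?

φ(n) = (p−1)(q−1) = 262·306 = 80172.
Need d with 61253·d ≡ 1 (mod 80172). Apply the extended Euclidean algorithm:
80172 = 1×61253 + 18919
61253 = 3×18919 + 4496
18919 = 4×4496 + 935
4496 = 4×935 + 756
935 = 1×756 + 179
756 = 4×179 + 40
179 = 4×40 + 19
40 = 2×19 + 2
19 = 9×2 + 1
2 = 2×1 + 0
Back-substitute:
1 = 19 − 9·2
1 = −9·40 + 19·19
1 = 19·179 − 85·40
1 = −85·756 + 359·179
1 = 359·935 − 444·756
1 = −444·4496 + 2135·935
1 = 2135·18919 − 8984·4496
1 = −8984·61253 + 29087·18919
1 = 29087·80172 − 38071·61253
So 61253·(-38071) ≡ 1 (mod 80172), hence d ≡ -38071 ≡ 42101 (mod 80172).

42101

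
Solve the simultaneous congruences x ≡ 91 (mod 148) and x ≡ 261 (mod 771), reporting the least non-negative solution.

Write x = 91 + 148·k. Then 148·k ≡ 261 − 91 ≡ 170 (mod 771).
Need 148⁻¹ mod 771. Extended Euclid on (771, 148):
771 = 5*148 + 31
148 = 4*31 + 24
31 = 1*24 + 7
24 = 3*7 + 3
7 = 2*3 + 1
3 = 3*1 + 0
Back-substitute:
1 = 7 − 2·3
1 = −2·24 + 7·7
1 = 7·31 − 9·24
1 = −9·148 + 43·31
1 = 43·771 − 224·148
148⁻¹ ≡ 547 (mod 771), so k ≡ 547·170 ≡ 470 (mod 771).
x = 91 + 148·470 = 69651.

69651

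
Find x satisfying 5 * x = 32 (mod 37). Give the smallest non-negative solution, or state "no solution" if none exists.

36

First find gcd(5, 37):
37 = 7×5 + 2
5 = 2×2 + 1
2 = 2×1 + 0
gcd = 1, so a unique solution mod 37 exists.
Back-substitute for the Bézout coefficients:
1 = 5 − 2·2
1 = −2·37 + 15·5
So 5·(15) ≡ 1 (mod 37), giving 5⁻¹ ≡ 15.
x ≡ 5⁻¹·32 ≡ 15·32 ≡ 36 (mod 37).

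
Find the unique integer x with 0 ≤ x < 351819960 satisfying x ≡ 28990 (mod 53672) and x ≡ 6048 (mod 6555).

157234278

Write x = 28990 + 53672·k. Then 53672·k ≡ 6048 − 28990 ≡ 3278 (mod 6555).
Need 53672⁻¹ mod 6555. Extended Euclid on (6555, 1232):
6555 = 5×1232 + 395
1232 = 3×395 + 47
395 = 8×47 + 19
47 = 2×19 + 9
19 = 2×9 + 1
9 = 9×1 + 0
Back-substitute:
1 = 19 − 2·9
1 = −2·47 + 5·19
1 = 5·395 − 42·47
1 = −42·1232 + 131·395
1 = 131·6555 − 697·1232
53672⁻¹ ≡ 5858 (mod 6555), so k ≡ 5858·3278 ≡ 2929 (mod 6555).
x = 28990 + 53672·2929 = 157234278.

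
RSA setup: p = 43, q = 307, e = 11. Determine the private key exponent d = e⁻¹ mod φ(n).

9347

φ(n) = (p−1)(q−1) = 42·306 = 12852.
Need d with 11·d ≡ 1 (mod 12852). Apply the extended Euclidean algorithm:
12852 = 1168*11 + 4
11 = 2*4 + 3
4 = 1*3 + 1
3 = 3*1 + 0
Back-substitute:
1 = 4 − 3
1 = −11 + 3·4
1 = 3·12852 − 3505·11
So 11·(-3505) ≡ 1 (mod 12852), hence d ≡ -3505 ≡ 9347 (mod 12852).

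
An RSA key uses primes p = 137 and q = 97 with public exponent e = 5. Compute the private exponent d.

10445

φ(n) = (p−1)(q−1) = 136·96 = 13056.
Need d with 5·d ≡ 1 (mod 13056). Apply the extended Euclidean algorithm:
13056 = 2611·5 + 1
5 = 5·1 + 0
Back-substitute:
1 = 13056 − 2611·5
So 5·(-2611) ≡ 1 (mod 13056), hence d ≡ -2611 ≡ 10445 (mod 13056).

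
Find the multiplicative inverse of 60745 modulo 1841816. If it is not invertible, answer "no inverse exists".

1476121

gcd(1841816, 60745) by repeated division:
1841816 = 30·60745 + 19466
60745 = 3·19466 + 2347
19466 = 8·2347 + 690
2347 = 3·690 + 277
690 = 2·277 + 136
277 = 2·136 + 5
136 = 27·5 + 1
5 = 5·1 + 0
Since gcd(60745, 1841816) = 1, back-substitute to write 1 as a combination:
1 = 136 − 27·5
1 = −27·277 + 55·136
1 = 55·690 − 137·277
1 = −137·2347 + 466·690
1 = 466·19466 − 3865·2347
1 = −3865·60745 + 12061·19466
1 = 12061·1841816 − 365695·60745
So 60745·(-365695) ≡ 1 (mod 1841816), and -365695 ≡ 1476121 (mod 1841816).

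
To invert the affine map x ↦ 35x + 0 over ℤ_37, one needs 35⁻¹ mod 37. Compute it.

18

Run Euclid on (37, 35):
37 = 1*35 + 2
35 = 17*2 + 1
2 = 2*1 + 0
gcd = 1, so the inverse exists. Back-substitute:
1 = 35 − 17·2
1 = −17·37 + 18·35
So 35·18 ≡ 1 (mod 37).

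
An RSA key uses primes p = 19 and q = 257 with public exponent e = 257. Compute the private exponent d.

1793

φ(n) = (p−1)(q−1) = 18·256 = 4608.
Need d with 257·d ≡ 1 (mod 4608). Apply the extended Euclidean algorithm:
4608 = 17*257 + 239
257 = 1*239 + 18
239 = 13*18 + 5
18 = 3*5 + 3
5 = 1*3 + 2
3 = 1*2 + 1
2 = 2*1 + 0
Back-substitute:
1 = 3 − 2
1 = −5 + 2·3
1 = 2·18 − 7·5
1 = −7·239 + 93·18
1 = 93·257 − 100·239
1 = −100·4608 + 1793·257
So 257·1793 ≡ 1 (mod 4608), hence d = 1793.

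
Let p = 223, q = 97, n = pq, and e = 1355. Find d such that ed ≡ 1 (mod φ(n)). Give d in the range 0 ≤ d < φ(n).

10019

φ(n) = (p−1)(q−1) = 222·96 = 21312.
Need d with 1355·d ≡ 1 (mod 21312). Apply the extended Euclidean algorithm:
21312 = 15·1355 + 987
1355 = 1·987 + 368
987 = 2·368 + 251
368 = 1·251 + 117
251 = 2·117 + 17
117 = 6·17 + 15
17 = 1·15 + 2
15 = 7·2 + 1
2 = 2·1 + 0
Back-substitute:
1 = 15 − 7·2
1 = −7·17 + 8·15
1 = 8·117 − 55·17
1 = −55·251 + 118·117
1 = 118·368 − 173·251
1 = −173·987 + 464·368
1 = 464·1355 − 637·987
1 = −637·21312 + 10019·1355
So 1355·10019 ≡ 1 (mod 21312), hence d = 10019.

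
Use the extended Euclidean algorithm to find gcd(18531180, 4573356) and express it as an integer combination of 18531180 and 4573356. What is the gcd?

12

Repeated division:
18531180 = 4*4573356 + 237756
4573356 = 19*237756 + 55992
237756 = 4*55992 + 13788
55992 = 4*13788 + 840
13788 = 16*840 + 348
840 = 2*348 + 144
348 = 2*144 + 60
144 = 2*60 + 24
60 = 2*24 + 12
24 = 2*12 + 0
gcd(18531180, 4573356) = 12.
Express as a combination:
12 = 60 − 2·24
12 = −2·144 + 5·60
12 = 5·348 − 12·144
12 = −12·840 + 29·348
12 = 29·13788 − 476·840
12 = −476·55992 + 1933·13788
12 = 1933·237756 − 8208·55992
12 = −8208·4573356 + 157885·237756
12 = 157885·18531180 − 639748·4573356
So 12 = (157885)·18531180 + (-639748)·4573356.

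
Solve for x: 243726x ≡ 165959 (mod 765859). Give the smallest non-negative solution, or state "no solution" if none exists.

198666

First find gcd(243726, 765859):
765859 = 3*243726 + 34681
243726 = 7*34681 + 959
34681 = 36*959 + 157
959 = 6*157 + 17
157 = 9*17 + 4
17 = 4*4 + 1
4 = 4*1 + 0
gcd = 1, so a unique solution mod 765859 exists.
Back-substitute for the Bézout coefficients:
1 = 17 − 4·4
1 = −4·157 + 37·17
1 = 37·959 − 226·157
1 = −226·34681 + 8173·959
1 = 8173·243726 − 57437·34681
1 = −57437·765859 + 180484·243726
So 243726·(180484) ≡ 1 (mod 765859), giving 243726⁻¹ ≡ 180484.
x ≡ 243726⁻¹·165959 ≡ 180484·165959 ≡ 198666 (mod 765859).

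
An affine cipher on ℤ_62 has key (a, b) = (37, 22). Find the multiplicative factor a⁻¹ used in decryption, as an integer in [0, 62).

Extended Euclidean algorithm:
62 = 1×37 + 25
37 = 1×25 + 12
25 = 2×12 + 1
12 = 12×1 + 0
Since gcd(37, 62) = 1, back-substitute to write 1 as a combination:
1 = 25 − 2·12
1 = −2·37 + 3·25
1 = 3·62 − 5·37
Thus 37·(-5) ≡ 1 (mod 62); reducing, -5 mod 62 = 57.

57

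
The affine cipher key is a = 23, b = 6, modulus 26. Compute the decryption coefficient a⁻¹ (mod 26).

17

Run Euclid on (26, 23):
26 = 1×23 + 3
23 = 7×3 + 2
3 = 1×2 + 1
2 = 2×1 + 0
Since gcd(23, 26) = 1, back-substitute to write 1 as a combination:
1 = 3 − 2
1 = −23 + 8·3
1 = 8·26 − 9·23
Hence 23⁻¹ ≡ -9 ≡ 17 (mod 26).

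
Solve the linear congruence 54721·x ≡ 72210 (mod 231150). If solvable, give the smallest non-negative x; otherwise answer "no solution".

First find gcd(54721, 231150):
231150 = 4·54721 + 12266
54721 = 4·12266 + 5657
12266 = 2·5657 + 952
5657 = 5·952 + 897
952 = 1·897 + 55
897 = 16·55 + 17
55 = 3·17 + 4
17 = 4·4 + 1
4 = 4·1 + 0
gcd = 1, so a unique solution mod 231150 exists.
Back-substitute for the Bézout coefficients:
1 = 17 − 4·4
1 = −4·55 + 13·17
1 = 13·897 − 212·55
1 = −212·952 + 225·897
1 = 225·5657 − 1337·952
1 = −1337·12266 + 2899·5657
1 = 2899·54721 − 12933·12266
1 = −12933·231150 + 54631·54721
So 54721·(54631) ≡ 1 (mod 231150), giving 54721⁻¹ ≡ 54631.
x ≡ 54721⁻¹·72210 ≡ 54631·72210 ≡ 98610 (mod 231150).

98610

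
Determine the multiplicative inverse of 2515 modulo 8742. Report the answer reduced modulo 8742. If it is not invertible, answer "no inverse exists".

Extended Euclidean algorithm:
8742 = 3·2515 + 1197
2515 = 2·1197 + 121
1197 = 9·121 + 108
121 = 1·108 + 13
108 = 8·13 + 4
13 = 3·4 + 1
4 = 4·1 + 0
gcd = 1, so the inverse exists. Back-substitute:
1 = 13 − 3·4
1 = −3·108 + 25·13
1 = 25·121 − 28·108
1 = −28·1197 + 277·121
1 = 277·2515 − 582·1197
1 = −582·8742 + 2023·2515
So 2515·2023 ≡ 1 (mod 8742).

2023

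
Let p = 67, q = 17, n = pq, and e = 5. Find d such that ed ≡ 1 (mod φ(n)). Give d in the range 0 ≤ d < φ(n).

845

φ(n) = (p−1)(q−1) = 66·16 = 1056.
Need d with 5·d ≡ 1 (mod 1056). Apply the extended Euclidean algorithm:
1056 = 211·5 + 1
5 = 5·1 + 0
Back-substitute:
1 = 1056 − 211·5
So 5·(-211) ≡ 1 (mod 1056), hence d ≡ -211 ≡ 845 (mod 1056).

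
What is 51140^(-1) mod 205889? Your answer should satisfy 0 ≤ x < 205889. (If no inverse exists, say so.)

104881

gcd(205889, 51140) by repeated division:
205889 = 4·51140 + 1329
51140 = 38·1329 + 638
1329 = 2·638 + 53
638 = 12·53 + 2
53 = 26·2 + 1
2 = 2·1 + 0
Since gcd(51140, 205889) = 1, back-substitute to write 1 as a combination:
1 = 53 − 26·2
1 = −26·638 + 313·53
1 = 313·1329 − 652·638
1 = −652·51140 + 25089·1329
1 = 25089·205889 − 101008·51140
Hence 51140⁻¹ ≡ -101008 ≡ 104881 (mod 205889).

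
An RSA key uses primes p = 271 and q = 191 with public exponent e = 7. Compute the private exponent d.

36643

φ(n) = (p−1)(q−1) = 270·190 = 51300.
Need d with 7·d ≡ 1 (mod 51300). Apply the extended Euclidean algorithm:
51300 = 7328×7 + 4
7 = 1×4 + 3
4 = 1×3 + 1
3 = 3×1 + 0
Back-substitute:
1 = 4 − 3
1 = −7 + 2·4
1 = 2·51300 − 14657·7
So 7·(-14657) ≡ 1 (mod 51300), hence d ≡ -14657 ≡ 36643 (mod 51300).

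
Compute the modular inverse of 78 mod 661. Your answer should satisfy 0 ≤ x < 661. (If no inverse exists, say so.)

500

Run Euclid on (661, 78):
661 = 8*78 + 37
78 = 2*37 + 4
37 = 9*4 + 1
4 = 4*1 + 0
gcd = 1, so the inverse exists. Back-substitute:
1 = 37 − 9·4
1 = −9·78 + 19·37
1 = 19·661 − 161·78
So 78·(-161) ≡ 1 (mod 661), and -161 ≡ 500 (mod 661).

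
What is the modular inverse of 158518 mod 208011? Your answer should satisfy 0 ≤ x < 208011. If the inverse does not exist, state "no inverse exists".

51262

gcd(208011, 158518) by repeated division:
208011 = 1×158518 + 49493
158518 = 3×49493 + 10039
49493 = 4×10039 + 9337
10039 = 1×9337 + 702
9337 = 13×702 + 211
702 = 3×211 + 69
211 = 3×69 + 4
69 = 17×4 + 1
4 = 4×1 + 0
The gcd is 1. Working backward:
1 = 69 − 17·4
1 = −17·211 + 52·69
1 = 52·702 − 173·211
1 = −173·9337 + 2301·702
1 = 2301·10039 − 2474·9337
1 = −2474·49493 + 12197·10039
1 = 12197·158518 − 39065·49493
1 = −39065·208011 + 51262·158518
So 158518·51262 ≡ 1 (mod 208011).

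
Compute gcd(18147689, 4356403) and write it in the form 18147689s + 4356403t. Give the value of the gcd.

1

Apply Euclid's algorithm to 18147689 and 4356403:
18147689 = 4*4356403 + 722077
4356403 = 6*722077 + 23941
722077 = 30*23941 + 3847
23941 = 6*3847 + 859
3847 = 4*859 + 411
859 = 2*411 + 37
411 = 11*37 + 4
37 = 9*4 + 1
4 = 4*1 + 0
gcd(18147689, 4356403) = 1.
Working backward:
1 = 37 − 9·4
1 = −9·411 + 100·37
1 = 100·859 − 209·411
1 = −209·3847 + 936·859
1 = 936·23941 − 5825·3847
1 = −5825·722077 + 175686·23941
1 = 175686·4356403 − 1059941·722077
1 = −1059941·18147689 + 4415450·4356403
So 1 = (-1059941)·18147689 + (4415450)·4356403.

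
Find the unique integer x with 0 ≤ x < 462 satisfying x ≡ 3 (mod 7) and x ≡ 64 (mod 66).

Write x = 3 + 7·k. Then 7·k ≡ 64 − 3 ≡ 61 (mod 66).
Need 7⁻¹ mod 66. Extended Euclid on (66, 7):
66 = 9·7 + 3
7 = 2·3 + 1
3 = 3·1 + 0
Back-substitute:
1 = 7 − 2·3
1 = −2·66 + 19·7
7⁻¹ ≡ 19 (mod 66), so k ≡ 19·61 ≡ 37 (mod 66).
x = 3 + 7·37 = 262.

262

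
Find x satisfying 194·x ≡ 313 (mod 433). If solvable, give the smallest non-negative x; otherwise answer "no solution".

294

First find gcd(194, 433):
433 = 2*194 + 45
194 = 4*45 + 14
45 = 3*14 + 3
14 = 4*3 + 2
3 = 1*2 + 1
2 = 2*1 + 0
gcd = 1, so a unique solution mod 433 exists.
Back-substitute for the Bézout coefficients:
1 = 3 − 2
1 = −14 + 5·3
1 = 5·45 − 16·14
1 = −16·194 + 69·45
1 = 69·433 − 154·194
So 194·(-154) ≡ 1 (mod 433), giving 194⁻¹ ≡ 279.
x ≡ 194⁻¹·313 ≡ 279·313 ≡ 294 (mod 433).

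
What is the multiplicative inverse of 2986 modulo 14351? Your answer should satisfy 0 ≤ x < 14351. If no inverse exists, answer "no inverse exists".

12616

gcd(14351, 2986) by repeated division:
14351 = 4×2986 + 2407
2986 = 1×2407 + 579
2407 = 4×579 + 91
579 = 6×91 + 33
91 = 2×33 + 25
33 = 1×25 + 8
25 = 3×8 + 1
8 = 8×1 + 0
gcd = 1, so the inverse exists. Back-substitute:
1 = 25 − 3·8
1 = −3·33 + 4·25
1 = 4·91 − 11·33
1 = −11·579 + 70·91
1 = 70·2407 − 291·579
1 = −291·2986 + 361·2407
1 = 361·14351 − 1735·2986
Thus 2986·(-1735) ≡ 1 (mod 14351); reducing, -1735 mod 14351 = 12616.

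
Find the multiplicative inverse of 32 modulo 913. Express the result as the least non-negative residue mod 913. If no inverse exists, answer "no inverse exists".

428

Run Euclid on (913, 32):
913 = 28*32 + 17
32 = 1*17 + 15
17 = 1*15 + 2
15 = 7*2 + 1
2 = 2*1 + 0
gcd = 1, so the inverse exists. Back-substitute:
1 = 15 − 7·2
1 = −7·17 + 8·15
1 = 8·32 − 15·17
1 = −15·913 + 428·32
So 32·428 ≡ 1 (mod 913).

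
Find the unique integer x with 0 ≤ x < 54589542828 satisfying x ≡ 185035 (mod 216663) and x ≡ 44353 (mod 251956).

42960558001

Write x = 185035 + 216663·k. Then 216663·k ≡ 44353 − 185035 ≡ 111274 (mod 251956).
Need 216663⁻¹ mod 251956. Extended Euclid on (251956, 216663):
251956 = 1*216663 + 35293
216663 = 6*35293 + 4905
35293 = 7*4905 + 958
4905 = 5*958 + 115
958 = 8*115 + 38
115 = 3*38 + 1
38 = 38*1 + 0
Back-substitute:
1 = 115 − 3·38
1 = −3·958 + 25·115
1 = 25·4905 − 128·958
1 = −128·35293 + 921·4905
1 = 921·216663 − 5654·35293
1 = −5654·251956 + 6575·216663
216663⁻¹ ≡ 6575 (mod 251956), so k ≡ 6575·111274 ≡ 198282 (mod 251956).
x = 185035 + 216663·198282 = 42960558001.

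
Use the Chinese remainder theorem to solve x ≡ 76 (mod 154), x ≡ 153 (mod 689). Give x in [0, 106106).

Write x = 76 + 154·k. Then 154·k ≡ 153 − 76 ≡ 77 (mod 689).
Need 154⁻¹ mod 689. Extended Euclid on (689, 154):
689 = 4·154 + 73
154 = 2·73 + 8
73 = 9·8 + 1
8 = 8·1 + 0
Back-substitute:
1 = 73 − 9·8
1 = −9·154 + 19·73
1 = 19·689 − 85·154
154⁻¹ ≡ 604 (mod 689), so k ≡ 604·77 ≡ 345 (mod 689).
x = 76 + 154·345 = 53206.

53206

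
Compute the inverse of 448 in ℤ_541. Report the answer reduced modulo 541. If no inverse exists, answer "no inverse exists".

Run Euclid on (541, 448):
541 = 1*448 + 93
448 = 4*93 + 76
93 = 1*76 + 17
76 = 4*17 + 8
17 = 2*8 + 1
8 = 8*1 + 0
gcd = 1, so the inverse exists. Back-substitute:
1 = 17 − 2·8
1 = −2·76 + 9·17
1 = 9·93 − 11·76
1 = −11·448 + 53·93
1 = 53·541 − 64·448
Hence 448⁻¹ ≡ -64 ≡ 477 (mod 541).

477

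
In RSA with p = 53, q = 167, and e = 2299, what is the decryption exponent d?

φ(n) = (p−1)(q−1) = 52·166 = 8632.
Need d with 2299·d ≡ 1 (mod 8632). Apply the extended Euclidean algorithm:
8632 = 3·2299 + 1735
2299 = 1·1735 + 564
1735 = 3·564 + 43
564 = 13·43 + 5
43 = 8·5 + 3
5 = 1·3 + 2
3 = 1·2 + 1
2 = 2·1 + 0
Back-substitute:
1 = 3 − 2
1 = −5 + 2·3
1 = 2·43 − 17·5
1 = −17·564 + 223·43
1 = 223·1735 − 686·564
1 = −686·2299 + 909·1735
1 = 909·8632 − 3413·2299
So 2299·(-3413) ≡ 1 (mod 8632), hence d ≡ -3413 ≡ 5219 (mod 8632).

5219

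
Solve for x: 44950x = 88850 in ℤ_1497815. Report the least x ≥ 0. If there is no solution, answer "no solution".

First find gcd(44950, 1497815):
1497815 = 33*44950 + 14465
44950 = 3*14465 + 1555
14465 = 9*1555 + 470
1555 = 3*470 + 145
470 = 3*145 + 35
145 = 4*35 + 5
35 = 7*5 + 0
gcd = 5 and 5 | 88850, so solutions exist. Divide through by 5: 8990x ≡ 17770 (mod 299563).
Now find 8990⁻¹ mod 299563:
299563 = 33×8990 + 2893
8990 = 3×2893 + 311
2893 = 9×311 + 94
311 = 3×94 + 29
94 = 3×29 + 7
29 = 4×7 + 1
7 = 7×1 + 0
Back-substitute:
1 = 29 − 4·7
1 = −4·94 + 13·29
1 = 13·311 − 43·94
1 = −43·2893 + 400·311
1 = 400·8990 − 1243·2893
1 = −1243·299563 + 41419·8990
So 8990⁻¹ ≡ 41419 (mod 299563).
Then x ≡ 41419·17770 ≡ 288902 (mod 299563); the smallest non-negative solution is x = 288902.

288902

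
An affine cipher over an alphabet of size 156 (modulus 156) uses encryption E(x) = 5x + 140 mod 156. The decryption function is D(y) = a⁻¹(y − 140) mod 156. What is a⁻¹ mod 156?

gcd(156, 5) by repeated division:
156 = 31×5 + 1
5 = 5×1 + 0
The gcd is 1. Working backward:
1 = 156 − 31·5
Hence 5⁻¹ ≡ -31 ≡ 125 (mod 156).

125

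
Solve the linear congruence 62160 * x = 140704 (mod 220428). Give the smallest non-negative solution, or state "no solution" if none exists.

no solution

gcd(62160, 220428):
220428 = 3*62160 + 33948
62160 = 1*33948 + 28212
33948 = 1*28212 + 5736
28212 = 4*5736 + 5268
5736 = 1*5268 + 468
5268 = 11*468 + 120
468 = 3*120 + 108
120 = 1*108 + 12
108 = 9*12 + 0
gcd = 12, but 12 ∤ 140704, so the congruence has no solution.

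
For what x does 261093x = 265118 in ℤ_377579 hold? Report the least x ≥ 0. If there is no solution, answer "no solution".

First find gcd(261093, 377579):
377579 = 1*261093 + 116486
261093 = 2*116486 + 28121
116486 = 4*28121 + 4002
28121 = 7*4002 + 107
4002 = 37*107 + 43
107 = 2*43 + 21
43 = 2*21 + 1
21 = 21*1 + 0
gcd = 1, so a unique solution mod 377579 exists.
Back-substitute for the Bézout coefficients:
1 = 43 − 2·21
1 = −2·107 + 5·43
1 = 5·4002 − 187·107
1 = −187·28121 + 1314·4002
1 = 1314·116486 − 5443·28121
1 = −5443·261093 + 12200·116486
1 = 12200·377579 − 17643·261093
So 261093·(-17643) ≡ 1 (mod 377579), giving 261093⁻¹ ≡ 359936.
x ≡ 261093⁻¹·265118 ≡ 359936·265118 ≡ 349357 (mod 377579).

349357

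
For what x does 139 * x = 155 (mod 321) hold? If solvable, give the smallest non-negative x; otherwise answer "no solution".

First find gcd(139, 321):
321 = 2*139 + 43
139 = 3*43 + 10
43 = 4*10 + 3
10 = 3*3 + 1
3 = 3*1 + 0
gcd = 1, so a unique solution mod 321 exists.
Back-substitute for the Bézout coefficients:
1 = 10 − 3·3
1 = −3·43 + 13·10
1 = 13·139 − 42·43
1 = −42·321 + 97·139
So 139·(97) ≡ 1 (mod 321), giving 139⁻¹ ≡ 97.
x ≡ 139⁻¹·155 ≡ 97·155 ≡ 269 (mod 321).

269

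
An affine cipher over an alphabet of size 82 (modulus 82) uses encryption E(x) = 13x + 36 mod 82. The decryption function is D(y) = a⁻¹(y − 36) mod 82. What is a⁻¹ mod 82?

19

Run Euclid on (82, 13):
82 = 6*13 + 4
13 = 3*4 + 1
4 = 4*1 + 0
gcd = 1, so the inverse exists. Back-substitute:
1 = 13 − 3·4
1 = −3·82 + 19·13
So 13·19 ≡ 1 (mod 82).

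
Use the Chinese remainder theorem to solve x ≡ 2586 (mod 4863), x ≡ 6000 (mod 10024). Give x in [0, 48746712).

24755256

Write x = 2586 + 4863·k. Then 4863·k ≡ 6000 − 2586 ≡ 3414 (mod 10024).
Need 4863⁻¹ mod 10024. Extended Euclid on (10024, 4863):
10024 = 2·4863 + 298
4863 = 16·298 + 95
298 = 3·95 + 13
95 = 7·13 + 4
13 = 3·4 + 1
4 = 4·1 + 0
Back-substitute:
1 = 13 − 3·4
1 = −3·95 + 22·13
1 = 22·298 − 69·95
1 = −69·4863 + 1126·298
1 = 1126·10024 − 2321·4863
4863⁻¹ ≡ 7703 (mod 10024), so k ≡ 7703·3414 ≡ 5090 (mod 10024).
x = 2586 + 4863·5090 = 24755256.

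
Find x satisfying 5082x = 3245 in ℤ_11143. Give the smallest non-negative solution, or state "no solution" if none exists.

608

First find gcd(5082, 11143):
11143 = 2·5082 + 979
5082 = 5·979 + 187
979 = 5·187 + 44
187 = 4·44 + 11
44 = 4·11 + 0
gcd = 11 and 11 | 3245, so solutions exist. Divide through by 11: 462x ≡ 295 (mod 1013).
Now find 462⁻¹ mod 1013:
1013 = 2·462 + 89
462 = 5·89 + 17
89 = 5·17 + 4
17 = 4·4 + 1
4 = 4·1 + 0
Back-substitute:
1 = 17 − 4·4
1 = −4·89 + 21·17
1 = 21·462 − 109·89
1 = −109·1013 + 239·462
So 462⁻¹ ≡ 239 (mod 1013).
Then x ≡ 239·295 ≡ 608 (mod 1013); the smallest non-negative solution is x = 608.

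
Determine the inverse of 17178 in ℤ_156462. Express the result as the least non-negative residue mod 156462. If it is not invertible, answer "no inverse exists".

no inverse exists

Compute gcd(17178, 156462):
156462 = 9*17178 + 1860
17178 = 9*1860 + 438
1860 = 4*438 + 108
438 = 4*108 + 6
108 = 18*6 + 0
gcd(17178, 156462) = 6 ≠ 1, so 17178 has no multiplicative inverse modulo 156462.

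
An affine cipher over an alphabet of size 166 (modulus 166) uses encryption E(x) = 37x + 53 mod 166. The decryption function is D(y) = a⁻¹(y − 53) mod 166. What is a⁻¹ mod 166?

9

Apply the Euclidean algorithm to 166 and 37:
166 = 4×37 + 18
37 = 2×18 + 1
18 = 18×1 + 0
The gcd is 1. Working backward:
1 = 37 − 2·18
1 = −2·166 + 9·37
So 37·9 ≡ 1 (mod 166).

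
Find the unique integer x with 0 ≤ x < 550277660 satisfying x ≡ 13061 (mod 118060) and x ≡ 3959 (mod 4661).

116538281

Write x = 13061 + 118060·k. Then 118060·k ≡ 3959 − 13061 ≡ 220 (mod 4661).
Need 118060⁻¹ mod 4661. Extended Euclid on (4661, 1535):
4661 = 3·1535 + 56
1535 = 27·56 + 23
56 = 2·23 + 10
23 = 2·10 + 3
10 = 3·3 + 1
3 = 3·1 + 0
Back-substitute:
1 = 10 − 3·3
1 = −3·23 + 7·10
1 = 7·56 − 17·23
1 = −17·1535 + 466·56
1 = 466·4661 − 1415·1535
118060⁻¹ ≡ 3246 (mod 4661), so k ≡ 3246·220 ≡ 987 (mod 4661).
x = 13061 + 118060·987 = 116538281.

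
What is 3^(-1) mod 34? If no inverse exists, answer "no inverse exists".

Extended Euclidean algorithm:
34 = 11·3 + 1
3 = 3·1 + 0
Since gcd(3, 34) = 1, back-substitute to write 1 as a combination:
1 = 34 − 11·3
So 3·(-11) ≡ 1 (mod 34), and -11 ≡ 23 (mod 34).

23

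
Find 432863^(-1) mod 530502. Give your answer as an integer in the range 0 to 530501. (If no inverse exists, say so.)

393773

gcd(530502, 432863) by repeated division:
530502 = 1*432863 + 97639
432863 = 4*97639 + 42307
97639 = 2*42307 + 13025
42307 = 3*13025 + 3232
13025 = 4*3232 + 97
3232 = 33*97 + 31
97 = 3*31 + 4
31 = 7*4 + 3
4 = 1*3 + 1
3 = 3*1 + 0
The gcd is 1. Working backward:
1 = 4 − 3
1 = −31 + 8·4
1 = 8·97 − 25·31
1 = −25·3232 + 833·97
1 = 833·13025 − 3357·3232
1 = −3357·42307 + 10904·13025
1 = 10904·97639 − 25165·42307
1 = −25165·432863 + 111564·97639
1 = 111564·530502 − 136729·432863
Hence 432863⁻¹ ≡ -136729 ≡ 393773 (mod 530502).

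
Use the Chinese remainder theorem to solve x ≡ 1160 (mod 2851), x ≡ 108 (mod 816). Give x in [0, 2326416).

Write x = 1160 + 2851·k. Then 2851·k ≡ 108 − 1160 ≡ 580 (mod 816).
Need 2851⁻¹ mod 816. Extended Euclid on (816, 403):
816 = 2×403 + 10
403 = 40×10 + 3
10 = 3×3 + 1
3 = 3×1 + 0
Back-substitute:
1 = 10 − 3·3
1 = −3·403 + 121·10
1 = 121·816 − 245·403
2851⁻¹ ≡ 571 (mod 816), so k ≡ 571·580 ≡ 700 (mod 816).
x = 1160 + 2851·700 = 1996860.

1996860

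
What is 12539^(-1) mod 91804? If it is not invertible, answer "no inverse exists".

gcd(91804, 12539) by repeated division:
91804 = 7·12539 + 4031
12539 = 3·4031 + 446
4031 = 9·446 + 17
446 = 26·17 + 4
17 = 4·4 + 1
4 = 4·1 + 0
The gcd is 1. Working backward:
1 = 17 − 4·4
1 = −4·446 + 105·17
1 = 105·4031 − 949·446
1 = −949·12539 + 2952·4031
1 = 2952·91804 − 21613·12539
So 12539·(-21613) ≡ 1 (mod 91804), and -21613 ≡ 70191 (mod 91804).

70191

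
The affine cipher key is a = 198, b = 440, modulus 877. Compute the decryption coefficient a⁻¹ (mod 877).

846

gcd(877, 198) by repeated division:
877 = 4*198 + 85
198 = 2*85 + 28
85 = 3*28 + 1
28 = 28*1 + 0
gcd = 1, so the inverse exists. Back-substitute:
1 = 85 − 3·28
1 = −3·198 + 7·85
1 = 7·877 − 31·198
So 198·(-31) ≡ 1 (mod 877), and -31 ≡ 846 (mod 877).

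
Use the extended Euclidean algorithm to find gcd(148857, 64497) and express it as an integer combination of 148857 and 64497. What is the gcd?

3

Euclidean algorithm:
148857 = 2*64497 + 19863
64497 = 3*19863 + 4908
19863 = 4*4908 + 231
4908 = 21*231 + 57
231 = 4*57 + 3
57 = 19*3 + 0
gcd(148857, 64497) = 3.
Back-substituting:
3 = 231 − 4·57
3 = −4·4908 + 85·231
3 = 85·19863 − 344·4908
3 = −344·64497 + 1117·19863
3 = 1117·148857 − 2578·64497
So 3 = (1117)·148857 + (-2578)·64497.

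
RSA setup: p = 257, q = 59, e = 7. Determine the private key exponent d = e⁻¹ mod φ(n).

12727

φ(n) = (p−1)(q−1) = 256·58 = 14848.
Need d with 7·d ≡ 1 (mod 14848). Apply the extended Euclidean algorithm:
14848 = 2121*7 + 1
7 = 7*1 + 0
Back-substitute:
1 = 14848 − 2121·7
So 7·(-2121) ≡ 1 (mod 14848), hence d ≡ -2121 ≡ 12727 (mod 14848).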